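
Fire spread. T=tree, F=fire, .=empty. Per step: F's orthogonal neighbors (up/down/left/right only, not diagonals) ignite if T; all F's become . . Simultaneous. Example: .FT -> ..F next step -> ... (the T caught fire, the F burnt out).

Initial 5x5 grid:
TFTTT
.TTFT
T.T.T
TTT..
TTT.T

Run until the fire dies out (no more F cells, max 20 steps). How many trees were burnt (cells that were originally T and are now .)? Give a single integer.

Step 1: +6 fires, +2 burnt (F count now 6)
Step 2: +3 fires, +6 burnt (F count now 3)
Step 3: +1 fires, +3 burnt (F count now 1)
Step 4: +2 fires, +1 burnt (F count now 2)
Step 5: +2 fires, +2 burnt (F count now 2)
Step 6: +2 fires, +2 burnt (F count now 2)
Step 7: +0 fires, +2 burnt (F count now 0)
Fire out after step 7
Initially T: 17, now '.': 24
Total burnt (originally-T cells now '.'): 16

Answer: 16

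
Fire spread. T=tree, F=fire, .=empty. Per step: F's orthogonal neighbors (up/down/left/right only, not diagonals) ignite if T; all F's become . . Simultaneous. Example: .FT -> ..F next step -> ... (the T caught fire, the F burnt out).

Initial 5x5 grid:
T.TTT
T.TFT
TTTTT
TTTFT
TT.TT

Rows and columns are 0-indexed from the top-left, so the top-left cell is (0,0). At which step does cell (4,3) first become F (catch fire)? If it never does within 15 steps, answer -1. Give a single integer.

Step 1: cell (4,3)='F' (+7 fires, +2 burnt)
  -> target ignites at step 1
Step 2: cell (4,3)='.' (+6 fires, +7 burnt)
Step 3: cell (4,3)='.' (+3 fires, +6 burnt)
Step 4: cell (4,3)='.' (+2 fires, +3 burnt)
Step 5: cell (4,3)='.' (+1 fires, +2 burnt)
Step 6: cell (4,3)='.' (+1 fires, +1 burnt)
Step 7: cell (4,3)='.' (+0 fires, +1 burnt)
  fire out at step 7

1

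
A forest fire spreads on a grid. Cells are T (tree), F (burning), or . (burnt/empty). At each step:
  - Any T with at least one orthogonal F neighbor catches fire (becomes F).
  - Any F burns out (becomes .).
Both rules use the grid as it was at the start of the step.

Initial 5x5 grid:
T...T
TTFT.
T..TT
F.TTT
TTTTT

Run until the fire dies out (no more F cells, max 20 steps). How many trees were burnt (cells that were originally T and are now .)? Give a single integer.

Answer: 15

Derivation:
Step 1: +4 fires, +2 burnt (F count now 4)
Step 2: +3 fires, +4 burnt (F count now 3)
Step 3: +4 fires, +3 burnt (F count now 4)
Step 4: +3 fires, +4 burnt (F count now 3)
Step 5: +1 fires, +3 burnt (F count now 1)
Step 6: +0 fires, +1 burnt (F count now 0)
Fire out after step 6
Initially T: 16, now '.': 24
Total burnt (originally-T cells now '.'): 15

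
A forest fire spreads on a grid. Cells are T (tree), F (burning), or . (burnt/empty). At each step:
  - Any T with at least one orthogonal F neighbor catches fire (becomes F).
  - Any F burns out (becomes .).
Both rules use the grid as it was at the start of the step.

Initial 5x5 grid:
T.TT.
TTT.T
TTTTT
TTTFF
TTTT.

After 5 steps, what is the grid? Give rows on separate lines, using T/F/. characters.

Step 1: 4 trees catch fire, 2 burn out
  T.TT.
  TTT.T
  TTTFF
  TTF..
  TTTF.
Step 2: 4 trees catch fire, 4 burn out
  T.TT.
  TTT.F
  TTF..
  TF...
  TTF..
Step 3: 4 trees catch fire, 4 burn out
  T.TT.
  TTF..
  TF...
  F....
  TF...
Step 4: 4 trees catch fire, 4 burn out
  T.FT.
  TF...
  F....
  .....
  F....
Step 5: 2 trees catch fire, 4 burn out
  T..F.
  F....
  .....
  .....
  .....

T..F.
F....
.....
.....
.....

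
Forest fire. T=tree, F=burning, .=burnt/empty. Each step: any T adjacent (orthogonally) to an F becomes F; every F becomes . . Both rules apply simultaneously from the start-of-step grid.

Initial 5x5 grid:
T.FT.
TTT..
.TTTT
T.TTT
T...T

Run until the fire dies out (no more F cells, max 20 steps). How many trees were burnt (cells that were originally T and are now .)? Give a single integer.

Answer: 13

Derivation:
Step 1: +2 fires, +1 burnt (F count now 2)
Step 2: +2 fires, +2 burnt (F count now 2)
Step 3: +4 fires, +2 burnt (F count now 4)
Step 4: +3 fires, +4 burnt (F count now 3)
Step 5: +1 fires, +3 burnt (F count now 1)
Step 6: +1 fires, +1 burnt (F count now 1)
Step 7: +0 fires, +1 burnt (F count now 0)
Fire out after step 7
Initially T: 15, now '.': 23
Total burnt (originally-T cells now '.'): 13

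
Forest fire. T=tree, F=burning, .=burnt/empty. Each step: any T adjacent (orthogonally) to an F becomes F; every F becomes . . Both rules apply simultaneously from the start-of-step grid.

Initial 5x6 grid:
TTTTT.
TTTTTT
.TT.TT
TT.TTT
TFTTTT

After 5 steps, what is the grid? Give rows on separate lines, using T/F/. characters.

Step 1: 3 trees catch fire, 1 burn out
  TTTTT.
  TTTTTT
  .TT.TT
  TF.TTT
  F.FTTT
Step 2: 3 trees catch fire, 3 burn out
  TTTTT.
  TTTTTT
  .FT.TT
  F..TTT
  ...FTT
Step 3: 4 trees catch fire, 3 burn out
  TTTTT.
  TFTTTT
  ..F.TT
  ...FTT
  ....FT
Step 4: 5 trees catch fire, 4 burn out
  TFTTT.
  F.FTTT
  ....TT
  ....FT
  .....F
Step 5: 5 trees catch fire, 5 burn out
  F.FTT.
  ...FTT
  ....FT
  .....F
  ......

F.FTT.
...FTT
....FT
.....F
......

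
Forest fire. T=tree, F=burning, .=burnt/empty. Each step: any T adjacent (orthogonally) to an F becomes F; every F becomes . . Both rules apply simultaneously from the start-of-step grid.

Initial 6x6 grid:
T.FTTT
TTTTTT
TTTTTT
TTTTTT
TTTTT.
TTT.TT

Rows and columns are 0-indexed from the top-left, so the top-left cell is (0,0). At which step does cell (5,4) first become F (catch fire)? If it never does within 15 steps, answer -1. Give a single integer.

Step 1: cell (5,4)='T' (+2 fires, +1 burnt)
Step 2: cell (5,4)='T' (+4 fires, +2 burnt)
Step 3: cell (5,4)='T' (+6 fires, +4 burnt)
Step 4: cell (5,4)='T' (+7 fires, +6 burnt)
Step 5: cell (5,4)='T' (+6 fires, +7 burnt)
Step 6: cell (5,4)='T' (+4 fires, +6 burnt)
Step 7: cell (5,4)='F' (+2 fires, +4 burnt)
  -> target ignites at step 7
Step 8: cell (5,4)='.' (+1 fires, +2 burnt)
Step 9: cell (5,4)='.' (+0 fires, +1 burnt)
  fire out at step 9

7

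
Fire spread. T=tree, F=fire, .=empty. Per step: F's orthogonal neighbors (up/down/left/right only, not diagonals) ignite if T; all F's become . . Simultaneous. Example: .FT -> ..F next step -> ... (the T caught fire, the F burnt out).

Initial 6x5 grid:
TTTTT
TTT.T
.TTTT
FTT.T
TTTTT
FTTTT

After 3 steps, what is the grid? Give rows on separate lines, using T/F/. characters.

Step 1: 3 trees catch fire, 2 burn out
  TTTTT
  TTT.T
  .TTTT
  .FT.T
  FTTTT
  .FTTT
Step 2: 4 trees catch fire, 3 burn out
  TTTTT
  TTT.T
  .FTTT
  ..F.T
  .FTTT
  ..FTT
Step 3: 4 trees catch fire, 4 burn out
  TTTTT
  TFT.T
  ..FTT
  ....T
  ..FTT
  ...FT

TTTTT
TFT.T
..FTT
....T
..FTT
...FT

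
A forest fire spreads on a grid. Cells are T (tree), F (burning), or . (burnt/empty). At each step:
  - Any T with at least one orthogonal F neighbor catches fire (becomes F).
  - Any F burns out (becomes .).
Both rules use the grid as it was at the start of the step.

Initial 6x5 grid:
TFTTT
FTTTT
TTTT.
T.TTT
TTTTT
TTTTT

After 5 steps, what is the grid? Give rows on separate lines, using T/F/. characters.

Step 1: 4 trees catch fire, 2 burn out
  F.FTT
  .FTTT
  FTTT.
  T.TTT
  TTTTT
  TTTTT
Step 2: 4 trees catch fire, 4 burn out
  ...FT
  ..FTT
  .FTT.
  F.TTT
  TTTTT
  TTTTT
Step 3: 4 trees catch fire, 4 burn out
  ....F
  ...FT
  ..FT.
  ..TTT
  FTTTT
  TTTTT
Step 4: 5 trees catch fire, 4 burn out
  .....
  ....F
  ...F.
  ..FTT
  .FTTT
  FTTTT
Step 5: 3 trees catch fire, 5 burn out
  .....
  .....
  .....
  ...FT
  ..FTT
  .FTTT

.....
.....
.....
...FT
..FTT
.FTTT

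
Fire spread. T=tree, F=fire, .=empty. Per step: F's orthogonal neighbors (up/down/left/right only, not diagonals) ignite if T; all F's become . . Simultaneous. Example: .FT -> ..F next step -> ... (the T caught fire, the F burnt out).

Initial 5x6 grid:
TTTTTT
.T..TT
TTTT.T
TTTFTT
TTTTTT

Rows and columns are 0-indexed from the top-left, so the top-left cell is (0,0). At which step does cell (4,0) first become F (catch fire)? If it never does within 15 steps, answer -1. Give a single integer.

Step 1: cell (4,0)='T' (+4 fires, +1 burnt)
Step 2: cell (4,0)='T' (+5 fires, +4 burnt)
Step 3: cell (4,0)='T' (+5 fires, +5 burnt)
Step 4: cell (4,0)='F' (+4 fires, +5 burnt)
  -> target ignites at step 4
Step 5: cell (4,0)='.' (+3 fires, +4 burnt)
Step 6: cell (4,0)='.' (+3 fires, +3 burnt)
Step 7: cell (4,0)='.' (+1 fires, +3 burnt)
Step 8: cell (4,0)='.' (+0 fires, +1 burnt)
  fire out at step 8

4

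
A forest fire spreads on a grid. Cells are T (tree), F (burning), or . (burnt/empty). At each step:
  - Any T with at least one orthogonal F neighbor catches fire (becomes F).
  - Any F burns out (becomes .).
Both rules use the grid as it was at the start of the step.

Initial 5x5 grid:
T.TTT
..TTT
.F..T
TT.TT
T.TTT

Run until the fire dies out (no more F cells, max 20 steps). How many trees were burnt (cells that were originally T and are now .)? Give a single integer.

Answer: 3

Derivation:
Step 1: +1 fires, +1 burnt (F count now 1)
Step 2: +1 fires, +1 burnt (F count now 1)
Step 3: +1 fires, +1 burnt (F count now 1)
Step 4: +0 fires, +1 burnt (F count now 0)
Fire out after step 4
Initially T: 16, now '.': 12
Total burnt (originally-T cells now '.'): 3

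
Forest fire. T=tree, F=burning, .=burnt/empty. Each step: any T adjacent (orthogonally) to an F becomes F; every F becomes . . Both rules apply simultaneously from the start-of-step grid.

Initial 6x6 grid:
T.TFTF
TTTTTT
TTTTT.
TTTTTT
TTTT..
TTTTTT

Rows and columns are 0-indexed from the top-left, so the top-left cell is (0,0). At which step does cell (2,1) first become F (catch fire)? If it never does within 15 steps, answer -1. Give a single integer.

Step 1: cell (2,1)='T' (+4 fires, +2 burnt)
Step 2: cell (2,1)='T' (+3 fires, +4 burnt)
Step 3: cell (2,1)='T' (+4 fires, +3 burnt)
Step 4: cell (2,1)='F' (+5 fires, +4 burnt)
  -> target ignites at step 4
Step 5: cell (2,1)='.' (+6 fires, +5 burnt)
Step 6: cell (2,1)='.' (+4 fires, +6 burnt)
Step 7: cell (2,1)='.' (+3 fires, +4 burnt)
Step 8: cell (2,1)='.' (+1 fires, +3 burnt)
Step 9: cell (2,1)='.' (+0 fires, +1 burnt)
  fire out at step 9

4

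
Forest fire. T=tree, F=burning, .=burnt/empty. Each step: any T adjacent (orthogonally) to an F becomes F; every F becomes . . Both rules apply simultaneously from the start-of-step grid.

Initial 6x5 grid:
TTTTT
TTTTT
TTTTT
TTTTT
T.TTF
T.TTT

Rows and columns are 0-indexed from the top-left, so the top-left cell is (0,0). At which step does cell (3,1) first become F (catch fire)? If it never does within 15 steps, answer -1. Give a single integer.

Step 1: cell (3,1)='T' (+3 fires, +1 burnt)
Step 2: cell (3,1)='T' (+4 fires, +3 burnt)
Step 3: cell (3,1)='T' (+4 fires, +4 burnt)
Step 4: cell (3,1)='F' (+4 fires, +4 burnt)
  -> target ignites at step 4
Step 5: cell (3,1)='.' (+4 fires, +4 burnt)
Step 6: cell (3,1)='.' (+4 fires, +4 burnt)
Step 7: cell (3,1)='.' (+3 fires, +4 burnt)
Step 8: cell (3,1)='.' (+1 fires, +3 burnt)
Step 9: cell (3,1)='.' (+0 fires, +1 burnt)
  fire out at step 9

4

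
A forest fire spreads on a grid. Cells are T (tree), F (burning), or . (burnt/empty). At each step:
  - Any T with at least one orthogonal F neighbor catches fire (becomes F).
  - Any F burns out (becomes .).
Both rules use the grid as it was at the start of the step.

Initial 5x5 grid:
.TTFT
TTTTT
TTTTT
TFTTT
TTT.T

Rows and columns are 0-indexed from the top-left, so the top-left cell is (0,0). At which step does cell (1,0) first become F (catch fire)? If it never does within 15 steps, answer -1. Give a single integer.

Step 1: cell (1,0)='T' (+7 fires, +2 burnt)
Step 2: cell (1,0)='T' (+10 fires, +7 burnt)
Step 3: cell (1,0)='F' (+3 fires, +10 burnt)
  -> target ignites at step 3
Step 4: cell (1,0)='.' (+1 fires, +3 burnt)
Step 5: cell (1,0)='.' (+0 fires, +1 burnt)
  fire out at step 5

3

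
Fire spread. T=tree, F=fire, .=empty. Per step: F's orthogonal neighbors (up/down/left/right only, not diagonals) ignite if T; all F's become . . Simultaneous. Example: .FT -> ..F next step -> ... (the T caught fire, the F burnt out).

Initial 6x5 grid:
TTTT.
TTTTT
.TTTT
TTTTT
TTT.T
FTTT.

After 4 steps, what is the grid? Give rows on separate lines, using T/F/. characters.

Step 1: 2 trees catch fire, 1 burn out
  TTTT.
  TTTTT
  .TTTT
  TTTTT
  FTT.T
  .FTT.
Step 2: 3 trees catch fire, 2 burn out
  TTTT.
  TTTTT
  .TTTT
  FTTTT
  .FT.T
  ..FT.
Step 3: 3 trees catch fire, 3 burn out
  TTTT.
  TTTTT
  .TTTT
  .FTTT
  ..F.T
  ...F.
Step 4: 2 trees catch fire, 3 burn out
  TTTT.
  TTTTT
  .FTTT
  ..FTT
  ....T
  .....

TTTT.
TTTTT
.FTTT
..FTT
....T
.....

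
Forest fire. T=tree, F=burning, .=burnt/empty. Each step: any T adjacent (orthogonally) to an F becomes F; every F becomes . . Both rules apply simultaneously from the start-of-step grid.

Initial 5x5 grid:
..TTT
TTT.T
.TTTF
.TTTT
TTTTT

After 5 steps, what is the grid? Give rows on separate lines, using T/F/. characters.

Step 1: 3 trees catch fire, 1 burn out
  ..TTT
  TTT.F
  .TTF.
  .TTTF
  TTTTT
Step 2: 4 trees catch fire, 3 burn out
  ..TTF
  TTT..
  .TF..
  .TTF.
  TTTTF
Step 3: 5 trees catch fire, 4 burn out
  ..TF.
  TTF..
  .F...
  .TF..
  TTTF.
Step 4: 4 trees catch fire, 5 burn out
  ..F..
  TF...
  .....
  .F...
  TTF..
Step 5: 2 trees catch fire, 4 burn out
  .....
  F....
  .....
  .....
  TF...

.....
F....
.....
.....
TF...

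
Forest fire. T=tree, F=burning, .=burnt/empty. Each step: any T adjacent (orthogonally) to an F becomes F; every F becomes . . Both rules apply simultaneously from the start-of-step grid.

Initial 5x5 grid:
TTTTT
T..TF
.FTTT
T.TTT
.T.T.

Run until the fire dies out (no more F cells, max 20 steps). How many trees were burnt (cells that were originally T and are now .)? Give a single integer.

Step 1: +4 fires, +2 burnt (F count now 4)
Step 2: +4 fires, +4 burnt (F count now 4)
Step 3: +2 fires, +4 burnt (F count now 2)
Step 4: +2 fires, +2 burnt (F count now 2)
Step 5: +1 fires, +2 burnt (F count now 1)
Step 6: +1 fires, +1 burnt (F count now 1)
Step 7: +0 fires, +1 burnt (F count now 0)
Fire out after step 7
Initially T: 16, now '.': 23
Total burnt (originally-T cells now '.'): 14

Answer: 14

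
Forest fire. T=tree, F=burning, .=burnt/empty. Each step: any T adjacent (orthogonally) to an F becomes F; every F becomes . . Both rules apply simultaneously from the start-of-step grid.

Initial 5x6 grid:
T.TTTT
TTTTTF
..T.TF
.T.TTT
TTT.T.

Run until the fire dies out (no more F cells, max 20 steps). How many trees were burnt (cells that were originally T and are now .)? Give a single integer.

Step 1: +4 fires, +2 burnt (F count now 4)
Step 2: +3 fires, +4 burnt (F count now 3)
Step 3: +4 fires, +3 burnt (F count now 4)
Step 4: +3 fires, +4 burnt (F count now 3)
Step 5: +1 fires, +3 burnt (F count now 1)
Step 6: +1 fires, +1 burnt (F count now 1)
Step 7: +0 fires, +1 burnt (F count now 0)
Fire out after step 7
Initially T: 20, now '.': 26
Total burnt (originally-T cells now '.'): 16

Answer: 16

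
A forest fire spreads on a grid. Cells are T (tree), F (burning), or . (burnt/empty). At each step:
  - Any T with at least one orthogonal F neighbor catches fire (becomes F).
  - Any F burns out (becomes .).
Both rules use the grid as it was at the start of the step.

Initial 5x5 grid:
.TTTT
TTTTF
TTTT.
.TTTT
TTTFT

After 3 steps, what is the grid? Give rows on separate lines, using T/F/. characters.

Step 1: 5 trees catch fire, 2 burn out
  .TTTF
  TTTF.
  TTTT.
  .TTFT
  TTF.F
Step 2: 6 trees catch fire, 5 burn out
  .TTF.
  TTF..
  TTTF.
  .TF.F
  TF...
Step 3: 5 trees catch fire, 6 burn out
  .TF..
  TF...
  TTF..
  .F...
  F....

.TF..
TF...
TTF..
.F...
F....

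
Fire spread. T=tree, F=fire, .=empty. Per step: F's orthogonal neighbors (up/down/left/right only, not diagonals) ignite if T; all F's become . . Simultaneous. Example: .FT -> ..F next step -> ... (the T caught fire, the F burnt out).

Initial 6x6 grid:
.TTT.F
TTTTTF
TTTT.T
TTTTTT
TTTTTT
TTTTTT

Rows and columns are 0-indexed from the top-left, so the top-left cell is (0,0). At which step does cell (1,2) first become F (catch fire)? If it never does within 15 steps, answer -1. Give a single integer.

Step 1: cell (1,2)='T' (+2 fires, +2 burnt)
Step 2: cell (1,2)='T' (+2 fires, +2 burnt)
Step 3: cell (1,2)='F' (+5 fires, +2 burnt)
  -> target ignites at step 3
Step 4: cell (1,2)='.' (+6 fires, +5 burnt)
Step 5: cell (1,2)='.' (+6 fires, +6 burnt)
Step 6: cell (1,2)='.' (+4 fires, +6 burnt)
Step 7: cell (1,2)='.' (+3 fires, +4 burnt)
Step 8: cell (1,2)='.' (+2 fires, +3 burnt)
Step 9: cell (1,2)='.' (+1 fires, +2 burnt)
Step 10: cell (1,2)='.' (+0 fires, +1 burnt)
  fire out at step 10

3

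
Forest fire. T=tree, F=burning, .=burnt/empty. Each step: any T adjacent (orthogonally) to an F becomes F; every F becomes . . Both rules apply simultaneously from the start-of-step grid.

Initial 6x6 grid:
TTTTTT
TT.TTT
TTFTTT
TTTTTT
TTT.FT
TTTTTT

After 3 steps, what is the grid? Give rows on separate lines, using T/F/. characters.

Step 1: 6 trees catch fire, 2 burn out
  TTTTTT
  TT.TTT
  TF.FTT
  TTFTFT
  TTT..F
  TTTTFT
Step 2: 10 trees catch fire, 6 burn out
  TTTTTT
  TF.FTT
  F...FT
  TF.F.F
  TTF...
  TTTF.F
Step 3: 8 trees catch fire, 10 burn out
  TFTFTT
  F...FT
  .....F
  F.....
  TF....
  TTF...

TFTFTT
F...FT
.....F
F.....
TF....
TTF...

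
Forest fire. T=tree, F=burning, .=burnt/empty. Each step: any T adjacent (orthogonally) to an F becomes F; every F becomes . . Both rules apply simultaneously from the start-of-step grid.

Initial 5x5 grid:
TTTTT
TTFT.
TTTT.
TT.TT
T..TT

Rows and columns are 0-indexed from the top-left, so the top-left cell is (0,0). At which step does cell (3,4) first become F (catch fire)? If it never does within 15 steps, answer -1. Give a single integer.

Step 1: cell (3,4)='T' (+4 fires, +1 burnt)
Step 2: cell (3,4)='T' (+5 fires, +4 burnt)
Step 3: cell (3,4)='T' (+5 fires, +5 burnt)
Step 4: cell (3,4)='F' (+3 fires, +5 burnt)
  -> target ignites at step 4
Step 5: cell (3,4)='.' (+2 fires, +3 burnt)
Step 6: cell (3,4)='.' (+0 fires, +2 burnt)
  fire out at step 6

4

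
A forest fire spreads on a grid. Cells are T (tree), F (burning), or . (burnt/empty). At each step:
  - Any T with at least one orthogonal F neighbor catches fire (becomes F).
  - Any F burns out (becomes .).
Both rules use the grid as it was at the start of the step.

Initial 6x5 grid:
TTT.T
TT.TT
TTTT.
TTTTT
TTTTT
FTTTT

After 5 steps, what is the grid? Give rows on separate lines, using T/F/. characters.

Step 1: 2 trees catch fire, 1 burn out
  TTT.T
  TT.TT
  TTTT.
  TTTTT
  FTTTT
  .FTTT
Step 2: 3 trees catch fire, 2 burn out
  TTT.T
  TT.TT
  TTTT.
  FTTTT
  .FTTT
  ..FTT
Step 3: 4 trees catch fire, 3 burn out
  TTT.T
  TT.TT
  FTTT.
  .FTTT
  ..FTT
  ...FT
Step 4: 5 trees catch fire, 4 burn out
  TTT.T
  FT.TT
  .FTT.
  ..FTT
  ...FT
  ....F
Step 5: 5 trees catch fire, 5 burn out
  FTT.T
  .F.TT
  ..FT.
  ...FT
  ....F
  .....

FTT.T
.F.TT
..FT.
...FT
....F
.....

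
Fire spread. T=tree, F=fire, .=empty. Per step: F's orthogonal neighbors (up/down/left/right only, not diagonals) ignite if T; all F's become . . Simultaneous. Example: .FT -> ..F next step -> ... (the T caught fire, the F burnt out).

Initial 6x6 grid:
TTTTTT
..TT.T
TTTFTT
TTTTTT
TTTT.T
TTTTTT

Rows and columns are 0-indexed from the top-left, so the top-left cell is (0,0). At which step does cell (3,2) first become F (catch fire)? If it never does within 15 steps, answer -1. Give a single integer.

Step 1: cell (3,2)='T' (+4 fires, +1 burnt)
Step 2: cell (3,2)='F' (+7 fires, +4 burnt)
  -> target ignites at step 2
Step 3: cell (3,2)='.' (+8 fires, +7 burnt)
Step 4: cell (3,2)='.' (+7 fires, +8 burnt)
Step 5: cell (3,2)='.' (+4 fires, +7 burnt)
Step 6: cell (3,2)='.' (+1 fires, +4 burnt)
Step 7: cell (3,2)='.' (+0 fires, +1 burnt)
  fire out at step 7

2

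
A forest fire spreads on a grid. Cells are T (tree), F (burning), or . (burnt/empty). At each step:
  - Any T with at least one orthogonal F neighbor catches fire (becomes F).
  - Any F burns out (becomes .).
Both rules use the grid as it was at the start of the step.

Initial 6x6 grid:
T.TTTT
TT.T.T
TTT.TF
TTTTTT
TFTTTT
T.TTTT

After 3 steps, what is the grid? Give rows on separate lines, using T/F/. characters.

Step 1: 6 trees catch fire, 2 burn out
  T.TTTT
  TT.T.F
  TTT.F.
  TFTTTF
  F.FTTT
  T.TTTT
Step 2: 9 trees catch fire, 6 burn out
  T.TTTF
  TT.T..
  TFT...
  F.FTF.
  ...FTF
  F.FTTT
Step 3: 8 trees catch fire, 9 burn out
  T.TTF.
  TF.T..
  F.F...
  ...F..
  ....F.
  ...FTF

T.TTF.
TF.T..
F.F...
...F..
....F.
...FTF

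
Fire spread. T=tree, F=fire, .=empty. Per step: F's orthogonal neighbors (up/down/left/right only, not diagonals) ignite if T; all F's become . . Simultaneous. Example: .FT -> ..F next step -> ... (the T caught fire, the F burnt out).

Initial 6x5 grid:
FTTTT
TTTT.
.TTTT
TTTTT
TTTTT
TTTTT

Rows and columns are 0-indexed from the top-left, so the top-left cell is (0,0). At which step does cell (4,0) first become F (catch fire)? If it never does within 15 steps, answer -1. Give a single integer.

Step 1: cell (4,0)='T' (+2 fires, +1 burnt)
Step 2: cell (4,0)='T' (+2 fires, +2 burnt)
Step 3: cell (4,0)='T' (+3 fires, +2 burnt)
Step 4: cell (4,0)='T' (+4 fires, +3 burnt)
Step 5: cell (4,0)='T' (+4 fires, +4 burnt)
Step 6: cell (4,0)='F' (+5 fires, +4 burnt)
  -> target ignites at step 6
Step 7: cell (4,0)='.' (+4 fires, +5 burnt)
Step 8: cell (4,0)='.' (+2 fires, +4 burnt)
Step 9: cell (4,0)='.' (+1 fires, +2 burnt)
Step 10: cell (4,0)='.' (+0 fires, +1 burnt)
  fire out at step 10

6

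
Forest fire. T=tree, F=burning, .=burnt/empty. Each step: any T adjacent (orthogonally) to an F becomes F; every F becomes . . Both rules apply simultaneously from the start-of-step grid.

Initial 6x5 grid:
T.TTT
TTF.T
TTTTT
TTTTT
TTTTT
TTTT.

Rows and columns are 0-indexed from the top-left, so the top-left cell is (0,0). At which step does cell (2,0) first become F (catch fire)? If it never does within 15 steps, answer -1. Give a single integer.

Step 1: cell (2,0)='T' (+3 fires, +1 burnt)
Step 2: cell (2,0)='T' (+5 fires, +3 burnt)
Step 3: cell (2,0)='F' (+7 fires, +5 burnt)
  -> target ignites at step 3
Step 4: cell (2,0)='.' (+6 fires, +7 burnt)
Step 5: cell (2,0)='.' (+4 fires, +6 burnt)
Step 6: cell (2,0)='.' (+1 fires, +4 burnt)
Step 7: cell (2,0)='.' (+0 fires, +1 burnt)
  fire out at step 7

3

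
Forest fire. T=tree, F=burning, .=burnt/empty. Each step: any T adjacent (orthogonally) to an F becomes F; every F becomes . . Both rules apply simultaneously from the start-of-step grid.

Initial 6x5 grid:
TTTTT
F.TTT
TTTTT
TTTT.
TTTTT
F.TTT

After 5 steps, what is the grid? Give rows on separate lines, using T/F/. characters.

Step 1: 3 trees catch fire, 2 burn out
  FTTTT
  ..TTT
  FTTTT
  TTTT.
  FTTTT
  ..TTT
Step 2: 4 trees catch fire, 3 burn out
  .FTTT
  ..TTT
  .FTTT
  FTTT.
  .FTTT
  ..TTT
Step 3: 4 trees catch fire, 4 burn out
  ..FTT
  ..TTT
  ..FTT
  .FTT.
  ..FTT
  ..TTT
Step 4: 6 trees catch fire, 4 burn out
  ...FT
  ..FTT
  ...FT
  ..FT.
  ...FT
  ..FTT
Step 5: 6 trees catch fire, 6 burn out
  ....F
  ...FT
  ....F
  ...F.
  ....F
  ...FT

....F
...FT
....F
...F.
....F
...FT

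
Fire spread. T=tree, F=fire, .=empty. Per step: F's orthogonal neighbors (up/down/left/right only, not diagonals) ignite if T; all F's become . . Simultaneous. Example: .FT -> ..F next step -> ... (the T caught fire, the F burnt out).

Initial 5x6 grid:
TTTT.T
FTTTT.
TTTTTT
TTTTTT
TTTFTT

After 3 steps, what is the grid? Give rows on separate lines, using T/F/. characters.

Step 1: 6 trees catch fire, 2 burn out
  FTTT.T
  .FTTT.
  FTTTTT
  TTTFTT
  TTF.FT
Step 2: 9 trees catch fire, 6 burn out
  .FTT.T
  ..FTT.
  .FTFTT
  FTF.FT
  TF...F
Step 3: 7 trees catch fire, 9 burn out
  ..FT.T
  ...FT.
  ..F.FT
  .F...F
  F.....

..FT.T
...FT.
..F.FT
.F...F
F.....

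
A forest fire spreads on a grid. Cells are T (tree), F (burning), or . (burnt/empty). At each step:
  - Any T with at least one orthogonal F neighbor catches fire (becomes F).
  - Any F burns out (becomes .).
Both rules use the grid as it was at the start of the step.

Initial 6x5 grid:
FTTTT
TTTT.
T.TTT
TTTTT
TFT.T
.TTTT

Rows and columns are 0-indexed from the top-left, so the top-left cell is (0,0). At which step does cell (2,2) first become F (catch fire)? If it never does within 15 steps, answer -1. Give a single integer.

Step 1: cell (2,2)='T' (+6 fires, +2 burnt)
Step 2: cell (2,2)='T' (+6 fires, +6 burnt)
Step 3: cell (2,2)='F' (+5 fires, +6 burnt)
  -> target ignites at step 3
Step 4: cell (2,2)='.' (+5 fires, +5 burnt)
Step 5: cell (2,2)='.' (+2 fires, +5 burnt)
Step 6: cell (2,2)='.' (+0 fires, +2 burnt)
  fire out at step 6

3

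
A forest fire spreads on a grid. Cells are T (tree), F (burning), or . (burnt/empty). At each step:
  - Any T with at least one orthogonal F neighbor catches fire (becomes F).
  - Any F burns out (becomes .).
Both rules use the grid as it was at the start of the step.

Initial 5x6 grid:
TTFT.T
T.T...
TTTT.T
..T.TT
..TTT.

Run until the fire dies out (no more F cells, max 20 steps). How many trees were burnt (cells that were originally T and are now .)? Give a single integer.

Step 1: +3 fires, +1 burnt (F count now 3)
Step 2: +2 fires, +3 burnt (F count now 2)
Step 3: +4 fires, +2 burnt (F count now 4)
Step 4: +2 fires, +4 burnt (F count now 2)
Step 5: +1 fires, +2 burnt (F count now 1)
Step 6: +1 fires, +1 burnt (F count now 1)
Step 7: +1 fires, +1 burnt (F count now 1)
Step 8: +1 fires, +1 burnt (F count now 1)
Step 9: +1 fires, +1 burnt (F count now 1)
Step 10: +0 fires, +1 burnt (F count now 0)
Fire out after step 10
Initially T: 17, now '.': 29
Total burnt (originally-T cells now '.'): 16

Answer: 16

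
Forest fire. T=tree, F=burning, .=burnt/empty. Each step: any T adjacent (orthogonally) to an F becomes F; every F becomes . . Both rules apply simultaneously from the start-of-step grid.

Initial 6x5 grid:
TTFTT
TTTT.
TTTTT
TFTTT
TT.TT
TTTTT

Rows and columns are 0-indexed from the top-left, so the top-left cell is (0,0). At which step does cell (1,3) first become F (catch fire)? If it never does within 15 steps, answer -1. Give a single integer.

Step 1: cell (1,3)='T' (+7 fires, +2 burnt)
Step 2: cell (1,3)='F' (+9 fires, +7 burnt)
  -> target ignites at step 2
Step 3: cell (1,3)='.' (+6 fires, +9 burnt)
Step 4: cell (1,3)='.' (+3 fires, +6 burnt)
Step 5: cell (1,3)='.' (+1 fires, +3 burnt)
Step 6: cell (1,3)='.' (+0 fires, +1 burnt)
  fire out at step 6

2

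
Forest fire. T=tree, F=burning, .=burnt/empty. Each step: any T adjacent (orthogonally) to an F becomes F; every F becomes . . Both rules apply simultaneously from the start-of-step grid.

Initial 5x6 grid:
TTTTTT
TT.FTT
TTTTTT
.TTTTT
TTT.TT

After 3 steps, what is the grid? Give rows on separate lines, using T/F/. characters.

Step 1: 3 trees catch fire, 1 burn out
  TTTFTT
  TT..FT
  TTTFTT
  .TTTTT
  TTT.TT
Step 2: 6 trees catch fire, 3 burn out
  TTF.FT
  TT...F
  TTF.FT
  .TTFTT
  TTT.TT
Step 3: 6 trees catch fire, 6 burn out
  TF...F
  TT....
  TF...F
  .TF.FT
  TTT.TT

TF...F
TT....
TF...F
.TF.FT
TTT.TT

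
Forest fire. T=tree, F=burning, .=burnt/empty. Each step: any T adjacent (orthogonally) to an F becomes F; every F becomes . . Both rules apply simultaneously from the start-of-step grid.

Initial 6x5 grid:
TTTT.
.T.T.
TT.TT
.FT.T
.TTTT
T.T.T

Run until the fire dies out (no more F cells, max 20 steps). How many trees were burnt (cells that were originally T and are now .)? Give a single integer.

Step 1: +3 fires, +1 burnt (F count now 3)
Step 2: +3 fires, +3 burnt (F count now 3)
Step 3: +3 fires, +3 burnt (F count now 3)
Step 4: +3 fires, +3 burnt (F count now 3)
Step 5: +3 fires, +3 burnt (F count now 3)
Step 6: +2 fires, +3 burnt (F count now 2)
Step 7: +1 fires, +2 burnt (F count now 1)
Step 8: +0 fires, +1 burnt (F count now 0)
Fire out after step 8
Initially T: 19, now '.': 29
Total burnt (originally-T cells now '.'): 18

Answer: 18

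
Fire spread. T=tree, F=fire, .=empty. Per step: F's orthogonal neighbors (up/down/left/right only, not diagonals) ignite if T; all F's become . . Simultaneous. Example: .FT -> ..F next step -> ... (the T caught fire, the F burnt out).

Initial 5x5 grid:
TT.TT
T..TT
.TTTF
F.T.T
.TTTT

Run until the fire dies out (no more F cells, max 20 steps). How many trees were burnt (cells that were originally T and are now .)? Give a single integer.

Answer: 13

Derivation:
Step 1: +3 fires, +2 burnt (F count now 3)
Step 2: +4 fires, +3 burnt (F count now 4)
Step 3: +4 fires, +4 burnt (F count now 4)
Step 4: +1 fires, +4 burnt (F count now 1)
Step 5: +1 fires, +1 burnt (F count now 1)
Step 6: +0 fires, +1 burnt (F count now 0)
Fire out after step 6
Initially T: 16, now '.': 22
Total burnt (originally-T cells now '.'): 13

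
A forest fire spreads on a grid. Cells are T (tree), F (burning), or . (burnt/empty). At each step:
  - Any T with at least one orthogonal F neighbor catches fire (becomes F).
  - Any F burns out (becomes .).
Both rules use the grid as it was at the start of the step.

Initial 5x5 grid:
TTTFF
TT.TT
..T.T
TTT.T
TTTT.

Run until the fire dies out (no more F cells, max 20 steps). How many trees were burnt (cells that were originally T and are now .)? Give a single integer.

Step 1: +3 fires, +2 burnt (F count now 3)
Step 2: +2 fires, +3 burnt (F count now 2)
Step 3: +3 fires, +2 burnt (F count now 3)
Step 4: +1 fires, +3 burnt (F count now 1)
Step 5: +0 fires, +1 burnt (F count now 0)
Fire out after step 5
Initially T: 17, now '.': 17
Total burnt (originally-T cells now '.'): 9

Answer: 9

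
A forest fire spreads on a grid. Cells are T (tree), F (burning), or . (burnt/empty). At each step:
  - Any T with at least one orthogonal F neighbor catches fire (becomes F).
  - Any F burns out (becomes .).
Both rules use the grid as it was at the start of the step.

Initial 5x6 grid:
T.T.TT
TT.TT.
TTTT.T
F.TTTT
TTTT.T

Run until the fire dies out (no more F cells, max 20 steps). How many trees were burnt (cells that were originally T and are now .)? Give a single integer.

Step 1: +2 fires, +1 burnt (F count now 2)
Step 2: +3 fires, +2 burnt (F count now 3)
Step 3: +4 fires, +3 burnt (F count now 4)
Step 4: +3 fires, +4 burnt (F count now 3)
Step 5: +2 fires, +3 burnt (F count now 2)
Step 6: +2 fires, +2 burnt (F count now 2)
Step 7: +2 fires, +2 burnt (F count now 2)
Step 8: +3 fires, +2 burnt (F count now 3)
Step 9: +0 fires, +3 burnt (F count now 0)
Fire out after step 9
Initially T: 22, now '.': 29
Total burnt (originally-T cells now '.'): 21

Answer: 21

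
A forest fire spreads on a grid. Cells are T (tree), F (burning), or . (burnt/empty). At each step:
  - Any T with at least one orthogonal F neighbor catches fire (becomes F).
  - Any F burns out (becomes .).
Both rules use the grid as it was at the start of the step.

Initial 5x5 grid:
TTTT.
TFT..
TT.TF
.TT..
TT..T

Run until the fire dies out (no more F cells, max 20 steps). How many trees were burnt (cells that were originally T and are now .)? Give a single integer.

Answer: 13

Derivation:
Step 1: +5 fires, +2 burnt (F count now 5)
Step 2: +4 fires, +5 burnt (F count now 4)
Step 3: +3 fires, +4 burnt (F count now 3)
Step 4: +1 fires, +3 burnt (F count now 1)
Step 5: +0 fires, +1 burnt (F count now 0)
Fire out after step 5
Initially T: 14, now '.': 24
Total burnt (originally-T cells now '.'): 13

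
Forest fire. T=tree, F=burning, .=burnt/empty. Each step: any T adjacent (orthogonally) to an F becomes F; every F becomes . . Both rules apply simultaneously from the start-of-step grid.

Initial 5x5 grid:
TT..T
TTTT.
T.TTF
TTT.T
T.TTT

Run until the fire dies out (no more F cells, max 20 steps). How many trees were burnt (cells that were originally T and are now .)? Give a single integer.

Step 1: +2 fires, +1 burnt (F count now 2)
Step 2: +3 fires, +2 burnt (F count now 3)
Step 3: +3 fires, +3 burnt (F count now 3)
Step 4: +3 fires, +3 burnt (F count now 3)
Step 5: +3 fires, +3 burnt (F count now 3)
Step 6: +3 fires, +3 burnt (F count now 3)
Step 7: +0 fires, +3 burnt (F count now 0)
Fire out after step 7
Initially T: 18, now '.': 24
Total burnt (originally-T cells now '.'): 17

Answer: 17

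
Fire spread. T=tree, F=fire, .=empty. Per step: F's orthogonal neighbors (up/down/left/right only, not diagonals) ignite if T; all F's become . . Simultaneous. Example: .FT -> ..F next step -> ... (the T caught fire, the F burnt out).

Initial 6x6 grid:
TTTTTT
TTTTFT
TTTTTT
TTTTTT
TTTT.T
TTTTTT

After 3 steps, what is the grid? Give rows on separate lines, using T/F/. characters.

Step 1: 4 trees catch fire, 1 burn out
  TTTTFT
  TTTF.F
  TTTTFT
  TTTTTT
  TTTT.T
  TTTTTT
Step 2: 6 trees catch fire, 4 burn out
  TTTF.F
  TTF...
  TTTF.F
  TTTTFT
  TTTT.T
  TTTTTT
Step 3: 5 trees catch fire, 6 burn out
  TTF...
  TF....
  TTF...
  TTTF.F
  TTTT.T
  TTTTTT

TTF...
TF....
TTF...
TTTF.F
TTTT.T
TTTTTT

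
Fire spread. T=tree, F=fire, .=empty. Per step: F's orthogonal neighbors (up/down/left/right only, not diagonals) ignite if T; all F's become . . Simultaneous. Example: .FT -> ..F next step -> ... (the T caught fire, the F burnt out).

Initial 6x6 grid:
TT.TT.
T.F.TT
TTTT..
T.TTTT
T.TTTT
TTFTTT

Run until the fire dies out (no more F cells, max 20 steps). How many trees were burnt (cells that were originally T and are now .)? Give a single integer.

Answer: 22

Derivation:
Step 1: +4 fires, +2 burnt (F count now 4)
Step 2: +6 fires, +4 burnt (F count now 6)
Step 3: +5 fires, +6 burnt (F count now 5)
Step 4: +4 fires, +5 burnt (F count now 4)
Step 5: +2 fires, +4 burnt (F count now 2)
Step 6: +1 fires, +2 burnt (F count now 1)
Step 7: +0 fires, +1 burnt (F count now 0)
Fire out after step 7
Initially T: 26, now '.': 32
Total burnt (originally-T cells now '.'): 22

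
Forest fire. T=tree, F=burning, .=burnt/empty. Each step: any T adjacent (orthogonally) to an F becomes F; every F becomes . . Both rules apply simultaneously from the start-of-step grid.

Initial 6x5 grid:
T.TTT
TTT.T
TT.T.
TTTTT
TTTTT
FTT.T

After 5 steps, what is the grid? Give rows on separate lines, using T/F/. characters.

Step 1: 2 trees catch fire, 1 burn out
  T.TTT
  TTT.T
  TT.T.
  TTTTT
  FTTTT
  .FT.T
Step 2: 3 trees catch fire, 2 burn out
  T.TTT
  TTT.T
  TT.T.
  FTTTT
  .FTTT
  ..F.T
Step 3: 3 trees catch fire, 3 burn out
  T.TTT
  TTT.T
  FT.T.
  .FTTT
  ..FTT
  ....T
Step 4: 4 trees catch fire, 3 burn out
  T.TTT
  FTT.T
  .F.T.
  ..FTT
  ...FT
  ....T
Step 5: 4 trees catch fire, 4 burn out
  F.TTT
  .FT.T
  ...T.
  ...FT
  ....F
  ....T

F.TTT
.FT.T
...T.
...FT
....F
....T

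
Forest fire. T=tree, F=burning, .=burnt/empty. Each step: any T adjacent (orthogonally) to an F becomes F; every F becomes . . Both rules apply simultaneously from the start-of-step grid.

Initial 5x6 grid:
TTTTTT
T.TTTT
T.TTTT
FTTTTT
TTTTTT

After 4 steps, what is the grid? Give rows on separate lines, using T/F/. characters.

Step 1: 3 trees catch fire, 1 burn out
  TTTTTT
  T.TTTT
  F.TTTT
  .FTTTT
  FTTTTT
Step 2: 3 trees catch fire, 3 burn out
  TTTTTT
  F.TTTT
  ..TTTT
  ..FTTT
  .FTTTT
Step 3: 4 trees catch fire, 3 burn out
  FTTTTT
  ..TTTT
  ..FTTT
  ...FTT
  ..FTTT
Step 4: 5 trees catch fire, 4 burn out
  .FTTTT
  ..FTTT
  ...FTT
  ....FT
  ...FTT

.FTTTT
..FTTT
...FTT
....FT
...FTT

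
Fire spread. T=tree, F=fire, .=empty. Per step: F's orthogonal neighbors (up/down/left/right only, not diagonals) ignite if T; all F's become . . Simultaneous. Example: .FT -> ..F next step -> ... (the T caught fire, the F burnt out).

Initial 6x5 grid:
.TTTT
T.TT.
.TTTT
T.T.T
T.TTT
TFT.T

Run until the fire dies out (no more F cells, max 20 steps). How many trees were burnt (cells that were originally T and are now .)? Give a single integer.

Step 1: +2 fires, +1 burnt (F count now 2)
Step 2: +2 fires, +2 burnt (F count now 2)
Step 3: +3 fires, +2 burnt (F count now 3)
Step 4: +2 fires, +3 burnt (F count now 2)
Step 5: +5 fires, +2 burnt (F count now 5)
Step 6: +3 fires, +5 burnt (F count now 3)
Step 7: +2 fires, +3 burnt (F count now 2)
Step 8: +1 fires, +2 burnt (F count now 1)
Step 9: +0 fires, +1 burnt (F count now 0)
Fire out after step 9
Initially T: 21, now '.': 29
Total burnt (originally-T cells now '.'): 20

Answer: 20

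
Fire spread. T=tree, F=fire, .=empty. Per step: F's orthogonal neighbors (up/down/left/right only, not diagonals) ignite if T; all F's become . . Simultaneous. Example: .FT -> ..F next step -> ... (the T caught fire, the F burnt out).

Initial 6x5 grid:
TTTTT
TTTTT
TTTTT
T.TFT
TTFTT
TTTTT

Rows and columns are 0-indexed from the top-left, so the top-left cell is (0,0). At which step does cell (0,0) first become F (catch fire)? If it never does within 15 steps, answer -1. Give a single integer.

Step 1: cell (0,0)='T' (+6 fires, +2 burnt)
Step 2: cell (0,0)='T' (+7 fires, +6 burnt)
Step 3: cell (0,0)='T' (+7 fires, +7 burnt)
Step 4: cell (0,0)='T' (+4 fires, +7 burnt)
Step 5: cell (0,0)='T' (+2 fires, +4 burnt)
Step 6: cell (0,0)='F' (+1 fires, +2 burnt)
  -> target ignites at step 6
Step 7: cell (0,0)='.' (+0 fires, +1 burnt)
  fire out at step 7

6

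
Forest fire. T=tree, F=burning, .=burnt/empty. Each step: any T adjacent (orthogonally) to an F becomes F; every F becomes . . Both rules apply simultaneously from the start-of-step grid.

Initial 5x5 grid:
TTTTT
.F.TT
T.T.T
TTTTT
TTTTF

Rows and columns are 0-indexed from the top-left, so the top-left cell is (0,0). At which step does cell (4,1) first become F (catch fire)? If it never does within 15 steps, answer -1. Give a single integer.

Step 1: cell (4,1)='T' (+3 fires, +2 burnt)
Step 2: cell (4,1)='T' (+5 fires, +3 burnt)
Step 3: cell (4,1)='F' (+4 fires, +5 burnt)
  -> target ignites at step 3
Step 4: cell (4,1)='.' (+5 fires, +4 burnt)
Step 5: cell (4,1)='.' (+1 fires, +5 burnt)
Step 6: cell (4,1)='.' (+1 fires, +1 burnt)
Step 7: cell (4,1)='.' (+0 fires, +1 burnt)
  fire out at step 7

3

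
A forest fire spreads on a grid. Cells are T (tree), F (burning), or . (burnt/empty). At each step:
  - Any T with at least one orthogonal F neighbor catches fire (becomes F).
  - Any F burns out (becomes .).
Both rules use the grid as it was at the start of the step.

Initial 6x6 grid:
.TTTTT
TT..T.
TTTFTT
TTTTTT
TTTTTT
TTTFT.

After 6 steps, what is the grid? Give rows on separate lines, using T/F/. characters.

Step 1: 6 trees catch fire, 2 burn out
  .TTTTT
  TT..T.
  TTF.FT
  TTTFTT
  TTTFTT
  TTF.F.
Step 2: 8 trees catch fire, 6 burn out
  .TTTTT
  TT..F.
  TF...F
  TTF.FT
  TTF.FT
  TF....
Step 3: 8 trees catch fire, 8 burn out
  .TTTFT
  TF....
  F.....
  TF...F
  TF...F
  F.....
Step 4: 6 trees catch fire, 8 burn out
  .FTF.F
  F.....
  ......
  F.....
  F.....
  ......
Step 5: 1 trees catch fire, 6 burn out
  ..F...
  ......
  ......
  ......
  ......
  ......
Step 6: 0 trees catch fire, 1 burn out
  ......
  ......
  ......
  ......
  ......
  ......

......
......
......
......
......
......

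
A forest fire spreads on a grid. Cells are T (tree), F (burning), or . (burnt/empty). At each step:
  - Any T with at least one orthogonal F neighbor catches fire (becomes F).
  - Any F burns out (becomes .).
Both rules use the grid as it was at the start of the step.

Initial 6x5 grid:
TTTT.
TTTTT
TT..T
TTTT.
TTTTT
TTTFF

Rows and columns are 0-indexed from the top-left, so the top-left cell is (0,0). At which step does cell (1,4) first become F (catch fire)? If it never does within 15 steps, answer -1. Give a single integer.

Step 1: cell (1,4)='T' (+3 fires, +2 burnt)
Step 2: cell (1,4)='T' (+3 fires, +3 burnt)
Step 3: cell (1,4)='T' (+3 fires, +3 burnt)
Step 4: cell (1,4)='T' (+2 fires, +3 burnt)
Step 5: cell (1,4)='T' (+2 fires, +2 burnt)
Step 6: cell (1,4)='T' (+2 fires, +2 burnt)
Step 7: cell (1,4)='T' (+3 fires, +2 burnt)
Step 8: cell (1,4)='T' (+3 fires, +3 burnt)
Step 9: cell (1,4)='F' (+2 fires, +3 burnt)
  -> target ignites at step 9
Step 10: cell (1,4)='.' (+1 fires, +2 burnt)
Step 11: cell (1,4)='.' (+0 fires, +1 burnt)
  fire out at step 11

9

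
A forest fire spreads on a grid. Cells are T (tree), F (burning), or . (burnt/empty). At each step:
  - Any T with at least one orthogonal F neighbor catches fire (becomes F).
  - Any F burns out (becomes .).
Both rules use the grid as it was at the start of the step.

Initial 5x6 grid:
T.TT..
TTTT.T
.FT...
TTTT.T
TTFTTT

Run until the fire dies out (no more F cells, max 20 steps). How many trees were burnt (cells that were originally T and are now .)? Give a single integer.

Answer: 18

Derivation:
Step 1: +6 fires, +2 burnt (F count now 6)
Step 2: +6 fires, +6 burnt (F count now 6)
Step 3: +4 fires, +6 burnt (F count now 4)
Step 4: +2 fires, +4 burnt (F count now 2)
Step 5: +0 fires, +2 burnt (F count now 0)
Fire out after step 5
Initially T: 19, now '.': 29
Total burnt (originally-T cells now '.'): 18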